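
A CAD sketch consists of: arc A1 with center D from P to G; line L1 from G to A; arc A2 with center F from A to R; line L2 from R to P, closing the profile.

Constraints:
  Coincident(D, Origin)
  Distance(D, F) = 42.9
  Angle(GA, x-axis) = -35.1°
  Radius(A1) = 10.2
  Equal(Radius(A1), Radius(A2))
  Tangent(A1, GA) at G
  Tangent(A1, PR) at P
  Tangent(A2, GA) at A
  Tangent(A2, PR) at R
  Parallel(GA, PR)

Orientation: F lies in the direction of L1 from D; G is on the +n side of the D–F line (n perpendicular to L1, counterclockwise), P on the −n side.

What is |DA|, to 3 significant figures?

44.1

The slot axis is L1's direction at -35.1°, so u = (cos -35.1°, sin -35.1°) = (0.818, -0.575) and n = (−sin -35.1°, cos -35.1°) = (0.575, 0.818). D is at the origin and F lies 42.9 along u from D, so F = 42.9·u = (35.1, -24.7). Tangency of A1 to both parallel lines with radius 10.2 puts G and P at D ± 10.2·n: G = (5.87, 8.35), P = (-5.87, -8.35). Equal radii place A and R the same way about F: A = F + 10.2·n = (41.0, -16.3), R = F − 10.2·n = (29.2, -33.0). Then |DA| = |A − D| = 44.1.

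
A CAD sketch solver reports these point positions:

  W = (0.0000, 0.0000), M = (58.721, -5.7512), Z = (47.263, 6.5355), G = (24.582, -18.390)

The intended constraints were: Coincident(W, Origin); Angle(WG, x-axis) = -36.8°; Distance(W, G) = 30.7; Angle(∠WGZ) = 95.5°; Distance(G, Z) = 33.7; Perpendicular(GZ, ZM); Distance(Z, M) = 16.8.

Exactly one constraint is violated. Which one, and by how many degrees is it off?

Perpendicular(GZ, ZM) — off by 4.70°.

W = (0.00, 0.00) ✓; WG at -36.80° ✓; |WG| = 30.70 ✓; ∠WGZ = 95.50° ✓; |GZ| = 33.70 ✓; ∠(GZ, ZM) = 94.70° ✗; |ZM| = 16.80 ✓.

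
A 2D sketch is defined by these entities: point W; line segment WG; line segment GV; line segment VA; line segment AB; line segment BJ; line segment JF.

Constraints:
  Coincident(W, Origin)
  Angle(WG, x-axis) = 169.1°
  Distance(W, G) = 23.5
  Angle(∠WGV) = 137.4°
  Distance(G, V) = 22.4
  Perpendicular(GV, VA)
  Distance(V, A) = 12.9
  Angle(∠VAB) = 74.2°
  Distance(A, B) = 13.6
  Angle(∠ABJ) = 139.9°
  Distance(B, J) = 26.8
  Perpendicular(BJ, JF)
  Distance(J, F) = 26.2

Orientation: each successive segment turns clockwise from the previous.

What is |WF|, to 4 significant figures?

54.84

W is at the origin; WG runs at 169.1° with length 23.5, so G = (-23.08, 4.444). ∠WGV = 137.4° gives GV at 126.5° from the x-axis; with |GV| = 22.4, V = (-36.40, 22.45). GV ⟂ VA, so VA runs at 36.50°; with |VA| = 12.9, A = (-26.03, 30.12). ∠VAB = 74.2° gives AB at -69.30° from the x-axis; with |AB| = 13.6, B = (-21.22, 17.40). ∠ABJ = 139.9° gives BJ at -109.4° from the x-axis; with |BJ| = 26.8, J = (-30.12, -7.877). The perpendicularity gives JF at right angles to BJ, so JF runs at 160.6°; with |JF| = 26.2, F = (-54.84, 0.8256). Then |WF| = |F − W| = 54.84.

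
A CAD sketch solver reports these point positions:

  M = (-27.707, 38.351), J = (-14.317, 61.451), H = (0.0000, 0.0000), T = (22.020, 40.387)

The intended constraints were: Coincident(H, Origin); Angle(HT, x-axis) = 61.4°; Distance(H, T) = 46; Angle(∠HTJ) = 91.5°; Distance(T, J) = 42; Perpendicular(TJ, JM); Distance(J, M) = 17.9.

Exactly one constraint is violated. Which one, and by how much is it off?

Distance(J, M) = 17.9 — off by 8.80.

H = (0.00, 0.00) ✓; HT at 61.40° ✓; |HT| = 46.00 ✓; ∠HTJ = 91.50° ✓; |TJ| = 42.00 ✓; ∠(TJ, JM) = 90.00° ✓; |JM| = 26.70 ✗.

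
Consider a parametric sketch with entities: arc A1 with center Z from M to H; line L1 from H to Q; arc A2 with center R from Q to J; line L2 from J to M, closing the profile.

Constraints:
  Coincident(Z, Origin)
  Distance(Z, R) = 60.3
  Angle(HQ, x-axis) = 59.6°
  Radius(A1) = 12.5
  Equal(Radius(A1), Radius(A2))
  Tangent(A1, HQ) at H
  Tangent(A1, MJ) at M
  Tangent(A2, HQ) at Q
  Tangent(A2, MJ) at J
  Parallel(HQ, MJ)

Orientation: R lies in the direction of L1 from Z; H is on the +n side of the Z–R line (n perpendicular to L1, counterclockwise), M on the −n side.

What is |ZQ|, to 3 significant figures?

61.6

The slot axis is L1's direction at 59.6°, so u = (cos 59.6°, sin 59.6°) = (0.506, 0.863) and n = (−sin 59.6°, cos 59.6°) = (-0.863, 0.506). Z is at the origin and R lies 60.3 along u from Z, so R = 60.3·u = (30.5, 52.0). Tangency of A1 to both parallel lines with radius 12.5 puts H and M at Z ± 12.5·n: H = (-10.8, 6.33), M = (10.8, -6.33). Equal radii place Q and J the same way about R: Q = R + 12.5·n = (19.7, 58.3), J = R − 12.5·n = (41.3, 45.7). Then |ZQ| = |Q − Z| = 61.6.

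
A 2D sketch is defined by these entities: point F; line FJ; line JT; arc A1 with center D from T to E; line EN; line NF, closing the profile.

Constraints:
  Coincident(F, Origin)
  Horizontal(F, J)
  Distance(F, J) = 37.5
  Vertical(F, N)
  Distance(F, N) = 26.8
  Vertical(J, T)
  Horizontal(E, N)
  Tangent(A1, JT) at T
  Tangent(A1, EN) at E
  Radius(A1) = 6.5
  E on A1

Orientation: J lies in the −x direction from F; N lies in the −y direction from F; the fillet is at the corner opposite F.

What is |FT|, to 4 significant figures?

42.64

The virtual corner opposite F is at (-37.50, -26.80). Tangency of A1 to JT means the radius DT is perpendicular to JT and tangency of A1 to EN means the radius DE is perpendicular to EN, with radius 6.5, so the center D sits 6.5 in from both sides at D = (-31.00, -20.30). That places the tangent points at T = (-37.50, -20.30) on JT and E = (-31.00, -26.80) on EN. Then |FT| = |T − F| = 42.64.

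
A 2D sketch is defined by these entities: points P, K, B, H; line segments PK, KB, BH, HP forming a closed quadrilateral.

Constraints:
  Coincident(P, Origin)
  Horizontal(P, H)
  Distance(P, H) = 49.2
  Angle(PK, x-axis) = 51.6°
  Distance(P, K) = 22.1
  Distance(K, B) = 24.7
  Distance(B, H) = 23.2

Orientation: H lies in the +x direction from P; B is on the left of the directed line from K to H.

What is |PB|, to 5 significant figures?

43.352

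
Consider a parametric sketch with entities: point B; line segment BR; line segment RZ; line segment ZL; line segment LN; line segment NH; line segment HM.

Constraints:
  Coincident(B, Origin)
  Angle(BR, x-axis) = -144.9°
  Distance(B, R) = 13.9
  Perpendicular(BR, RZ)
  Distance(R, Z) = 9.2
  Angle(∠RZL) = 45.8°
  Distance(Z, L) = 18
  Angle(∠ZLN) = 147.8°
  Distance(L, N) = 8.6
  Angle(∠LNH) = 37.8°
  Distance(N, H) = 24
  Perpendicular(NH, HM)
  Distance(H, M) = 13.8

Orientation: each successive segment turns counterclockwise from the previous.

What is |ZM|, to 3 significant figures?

6.81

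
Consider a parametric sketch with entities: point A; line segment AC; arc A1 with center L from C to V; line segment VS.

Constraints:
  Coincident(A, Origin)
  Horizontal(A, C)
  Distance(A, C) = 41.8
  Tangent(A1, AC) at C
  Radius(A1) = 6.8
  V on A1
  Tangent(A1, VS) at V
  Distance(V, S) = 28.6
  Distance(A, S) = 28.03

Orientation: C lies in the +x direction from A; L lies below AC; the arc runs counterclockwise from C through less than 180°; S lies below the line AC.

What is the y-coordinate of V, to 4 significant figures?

-2.024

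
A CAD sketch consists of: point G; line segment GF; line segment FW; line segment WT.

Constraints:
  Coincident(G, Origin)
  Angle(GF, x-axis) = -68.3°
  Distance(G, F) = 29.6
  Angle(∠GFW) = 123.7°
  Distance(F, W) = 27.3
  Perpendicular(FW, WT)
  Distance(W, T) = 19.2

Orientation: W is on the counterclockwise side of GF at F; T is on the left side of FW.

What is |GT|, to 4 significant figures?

44.06

G is at the origin; GF runs at -68.3° with length 29.6, so F = 29.6·(cos -68.3°, sin -68.3°) = (10.94, -27.50). ∠GFW = 123.7°, so FW runs at -68.3° + (180° − 123.7°) = -12.00° from the x-axis; with |FW| = 27.3, W = F + 27.3·(cos -12.00°, sin -12.00°) = (37.65, -33.18). FW ⟂ WT; with |WT| = 19.2 on the left of FW, T = W + 19.2·(0.2079, 0.9781) = (41.64, -14.40). Then |GT| = |T − G| = 44.06.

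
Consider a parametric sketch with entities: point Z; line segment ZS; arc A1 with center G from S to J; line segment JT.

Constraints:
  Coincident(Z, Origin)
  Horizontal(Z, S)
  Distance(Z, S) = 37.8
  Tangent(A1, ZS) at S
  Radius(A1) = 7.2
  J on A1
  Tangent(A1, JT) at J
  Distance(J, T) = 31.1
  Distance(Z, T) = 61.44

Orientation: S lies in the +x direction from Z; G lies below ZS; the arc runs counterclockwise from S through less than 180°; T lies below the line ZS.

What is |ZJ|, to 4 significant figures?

33.70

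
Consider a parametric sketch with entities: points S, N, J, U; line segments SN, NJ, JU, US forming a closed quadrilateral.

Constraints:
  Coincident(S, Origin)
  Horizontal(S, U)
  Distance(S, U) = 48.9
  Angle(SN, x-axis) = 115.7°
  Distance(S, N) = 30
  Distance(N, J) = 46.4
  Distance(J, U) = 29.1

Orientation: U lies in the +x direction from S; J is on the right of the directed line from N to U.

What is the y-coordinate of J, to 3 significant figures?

-5.29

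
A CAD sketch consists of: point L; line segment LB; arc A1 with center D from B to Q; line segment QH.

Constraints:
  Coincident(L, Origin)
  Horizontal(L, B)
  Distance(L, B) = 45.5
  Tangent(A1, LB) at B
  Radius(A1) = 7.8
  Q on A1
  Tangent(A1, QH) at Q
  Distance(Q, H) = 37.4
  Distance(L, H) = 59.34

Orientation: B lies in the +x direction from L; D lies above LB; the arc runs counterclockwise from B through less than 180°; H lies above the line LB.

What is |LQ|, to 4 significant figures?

53.79

L is at the origin; L and B share the same y with |LB| = 45.5 and B on the +x side, so B = (45.50, 0.000). Since A1 is tangent to LB there, DB ⟂ LB, so D = B + (0, 7.8) = (45.50, 7.800). Since DQ ⟂ QH (tangency), |DH| = √(7.8² + 37.4²) = 38.20 regardless of where Q sits on A1. So H lies on both circle(L, 59.34) and circle(D, 38.20); the above-LB intersection is H = (38.30, 45.32). Q is the foot of the tangent from H: Q = (52.70, 10.80).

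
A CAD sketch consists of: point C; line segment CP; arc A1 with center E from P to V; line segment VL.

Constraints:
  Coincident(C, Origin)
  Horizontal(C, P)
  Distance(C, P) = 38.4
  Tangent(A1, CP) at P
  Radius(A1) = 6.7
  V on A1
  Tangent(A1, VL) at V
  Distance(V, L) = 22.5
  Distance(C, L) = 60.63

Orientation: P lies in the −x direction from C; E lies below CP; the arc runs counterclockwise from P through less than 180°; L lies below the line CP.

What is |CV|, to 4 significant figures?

43.99

Checks: |EV| = 6.700 ✓; ∠(EV, VL) = 90.00° ✓; |VL| = 22.50 ✓; |CL| = 60.63 ✓.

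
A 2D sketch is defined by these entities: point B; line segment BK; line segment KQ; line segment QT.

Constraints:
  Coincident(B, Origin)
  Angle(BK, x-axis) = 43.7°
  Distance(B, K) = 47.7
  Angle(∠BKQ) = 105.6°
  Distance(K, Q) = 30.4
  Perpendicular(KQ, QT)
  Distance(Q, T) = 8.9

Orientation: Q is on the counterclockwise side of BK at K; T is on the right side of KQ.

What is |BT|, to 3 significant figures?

69.8

B is at the origin; BK runs at 43.7° with length 47.7, so K = 47.7·(cos 43.7°, sin 43.7°) = (34.5, 33.0). ∠BKQ = 105.6°, so KQ runs at 43.7° + (180° − 105.6°) = 118° from the x-axis; with |KQ| = 30.4, Q = K + 30.4·(cos 118°, sin 118°) = (20.2, 59.8). KQ ⟂ QT; with |QT| = 8.9 on the right of KQ, T = Q + 8.9·(0.882, 0.471) = (28.0, 64.0). Then |BT| = |T − B| = 69.8.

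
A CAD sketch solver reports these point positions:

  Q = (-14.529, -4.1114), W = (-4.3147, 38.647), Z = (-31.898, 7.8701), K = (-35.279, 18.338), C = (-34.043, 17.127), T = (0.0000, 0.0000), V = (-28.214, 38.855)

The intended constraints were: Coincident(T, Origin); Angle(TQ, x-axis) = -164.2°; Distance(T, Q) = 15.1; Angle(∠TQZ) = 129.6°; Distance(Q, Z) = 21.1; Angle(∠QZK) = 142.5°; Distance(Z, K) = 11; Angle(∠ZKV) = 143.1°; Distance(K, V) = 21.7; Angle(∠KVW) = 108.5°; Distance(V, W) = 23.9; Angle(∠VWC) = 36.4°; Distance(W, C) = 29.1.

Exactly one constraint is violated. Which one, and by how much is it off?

Distance(W, C) = 29.1 — off by 7.60.

T = (0.00, 0.00) ✓; TQ at -164.2° ✓; |TQ| = 15.10 ✓; ∠TQZ = 129.6° ✓; |QZ| = 21.10 ✓; ∠QZK = 142.5° ✓; |ZK| = 11.00 ✓; ∠ZKV = 143.1° ✓; |KV| = 21.70 ✓; ∠KVW = 108.5° ✓; |VW| = 23.90 ✓; ∠VWC = 36.40° ✓; |WC| = 36.70 ✗.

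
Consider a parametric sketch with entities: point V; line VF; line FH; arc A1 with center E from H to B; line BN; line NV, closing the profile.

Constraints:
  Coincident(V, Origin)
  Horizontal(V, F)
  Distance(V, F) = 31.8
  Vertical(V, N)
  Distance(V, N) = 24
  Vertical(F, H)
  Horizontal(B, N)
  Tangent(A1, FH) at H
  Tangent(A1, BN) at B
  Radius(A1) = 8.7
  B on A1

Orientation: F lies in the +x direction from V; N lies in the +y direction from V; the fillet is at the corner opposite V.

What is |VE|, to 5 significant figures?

27.707

V and N share the same x with |VN| = 24.0 and N on the +y side, so N = (0.0000, 24.000). The virtual corner opposite V is at (31.800, 24.000). Since A1 is tangent to FH there, EH ⟂ FH and the tangent condition forces EB to be normal to BN, with radius 8.7, so the center E sits 8.7 in from both sides at E = (23.100, 15.300). Then |VE| = |E − V| = 27.707.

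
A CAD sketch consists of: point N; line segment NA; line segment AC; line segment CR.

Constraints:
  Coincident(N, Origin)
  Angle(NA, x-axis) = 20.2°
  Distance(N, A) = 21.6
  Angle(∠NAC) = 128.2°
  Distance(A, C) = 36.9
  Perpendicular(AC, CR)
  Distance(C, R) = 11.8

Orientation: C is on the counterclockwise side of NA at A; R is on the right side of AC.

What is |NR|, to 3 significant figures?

57.9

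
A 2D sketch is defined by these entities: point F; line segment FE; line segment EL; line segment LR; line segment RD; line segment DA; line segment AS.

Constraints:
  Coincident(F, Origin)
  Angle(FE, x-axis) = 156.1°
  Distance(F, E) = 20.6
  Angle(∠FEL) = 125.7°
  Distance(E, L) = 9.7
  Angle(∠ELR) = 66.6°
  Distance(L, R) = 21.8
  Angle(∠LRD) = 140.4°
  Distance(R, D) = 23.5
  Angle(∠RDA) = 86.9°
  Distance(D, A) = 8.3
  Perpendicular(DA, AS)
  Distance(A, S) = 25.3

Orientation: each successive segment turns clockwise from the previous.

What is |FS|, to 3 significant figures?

12.5

∠RDA = 86.9° gives DA at -144° from the x-axis; with |DA| = 8.3, A = (8.52, -9.70). DA is perpendicular to AS, so AS runs at 126°; with |AS| = 25.3, S = (-6.24, 10.8). Then |FS| = |S − F| = 12.5.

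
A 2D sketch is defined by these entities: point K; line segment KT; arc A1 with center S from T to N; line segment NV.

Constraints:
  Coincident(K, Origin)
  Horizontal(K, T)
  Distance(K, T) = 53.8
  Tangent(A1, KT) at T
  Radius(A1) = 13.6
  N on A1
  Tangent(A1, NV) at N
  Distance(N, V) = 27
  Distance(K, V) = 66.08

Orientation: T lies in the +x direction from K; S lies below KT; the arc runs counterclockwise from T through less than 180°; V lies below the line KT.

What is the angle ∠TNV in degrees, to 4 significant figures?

125.5°

K is at the origin; K and T share the same y with |KT| = 53.8 and T on the +x side, so T = (53.80, 0.000). Since A1 is tangent to KT there, ST ⟂ KT, so S = T + (0, -13.6) = (53.80, -13.60). Since SN ⟂ NV (tangency), |SV| = √(13.6² + 27.0²) = 30.23 regardless of where N sits on A1. So V lies on both circle(K, 66.08) and circle(S, 30.23); the below-KT intersection is V = (49.70, -43.55). N is the foot of the tangent from V: N = (40.94, -18.01).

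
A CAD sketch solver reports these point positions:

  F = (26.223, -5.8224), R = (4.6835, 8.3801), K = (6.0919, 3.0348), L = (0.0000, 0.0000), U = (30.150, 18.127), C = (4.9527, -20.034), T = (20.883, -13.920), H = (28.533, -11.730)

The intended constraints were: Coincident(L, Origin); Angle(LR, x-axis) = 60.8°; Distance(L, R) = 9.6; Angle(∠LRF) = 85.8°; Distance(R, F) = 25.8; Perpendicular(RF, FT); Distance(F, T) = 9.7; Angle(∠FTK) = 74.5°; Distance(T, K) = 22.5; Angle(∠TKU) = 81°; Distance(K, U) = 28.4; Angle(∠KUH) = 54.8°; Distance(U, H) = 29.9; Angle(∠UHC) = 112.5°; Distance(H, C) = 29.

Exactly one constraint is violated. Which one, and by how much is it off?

Distance(H, C) = 29 — off by 4.00.

L = (0.00, 0.00) ✓; LR at 60.80° ✓; |LR| = 9.600 ✓; ∠LRF = 85.80° ✓; |RF| = 25.80 ✓; ∠(RF, FT) = 90.00° ✓; |FT| = 9.700 ✓; ∠FTK = 74.50° ✓; |TK| = 22.50 ✓; ∠TKU = 81.00° ✓; |KU| = 28.40 ✓; ∠KUH = 54.80° ✓; |UH| = 29.90 ✓; ∠UHC = 112.5° ✓; |HC| = 25.00 ✗.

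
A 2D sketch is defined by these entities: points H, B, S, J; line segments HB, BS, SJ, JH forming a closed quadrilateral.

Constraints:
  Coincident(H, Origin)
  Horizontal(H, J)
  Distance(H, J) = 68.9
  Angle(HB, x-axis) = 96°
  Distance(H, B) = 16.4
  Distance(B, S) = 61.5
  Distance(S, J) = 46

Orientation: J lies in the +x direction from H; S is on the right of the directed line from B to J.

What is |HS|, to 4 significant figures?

48.36

Checks: |BS| = 61.50 ✓; |SJ| = 46.00 ✓.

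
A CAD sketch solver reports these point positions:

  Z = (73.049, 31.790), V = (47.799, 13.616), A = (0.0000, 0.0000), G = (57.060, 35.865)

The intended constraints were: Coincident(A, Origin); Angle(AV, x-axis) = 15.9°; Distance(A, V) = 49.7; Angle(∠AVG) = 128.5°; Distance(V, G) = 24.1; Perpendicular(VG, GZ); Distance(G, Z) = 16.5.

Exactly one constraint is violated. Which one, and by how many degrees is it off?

Perpendicular(VG, GZ) — off by 8.30°.

A = (0.00, 0.00) ✓; AV at 15.90° ✓; |AV| = 49.70 ✓; ∠AVG = 128.5° ✓; |VG| = 24.10 ✓; ∠(VG, GZ) = 81.70° ✗; |GZ| = 16.50 ✓.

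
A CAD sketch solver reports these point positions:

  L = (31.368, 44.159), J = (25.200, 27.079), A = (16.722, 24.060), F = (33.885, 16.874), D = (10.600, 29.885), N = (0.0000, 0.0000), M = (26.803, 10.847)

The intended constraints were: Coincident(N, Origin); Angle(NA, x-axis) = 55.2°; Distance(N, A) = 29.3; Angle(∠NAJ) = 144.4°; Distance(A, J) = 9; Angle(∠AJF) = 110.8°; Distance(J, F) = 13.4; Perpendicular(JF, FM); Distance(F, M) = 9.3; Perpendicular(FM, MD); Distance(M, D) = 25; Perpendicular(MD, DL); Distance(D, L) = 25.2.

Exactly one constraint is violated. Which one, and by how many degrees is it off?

Perpendicular(MD, DL) — off by 5.90°.

N = (0.00, 0.00) ✓; NA at 55.20° ✓; |NA| = 29.30 ✓; ∠NAJ = 144.4° ✓; |AJ| = 8.999 ✓; ∠AJF = 110.8° ✓; |JF| = 13.40 ✓; ∠(JF, FM) = 90.00° ✓; |FM| = 9.299 ✓; ∠(FM, MD) = 90.00° ✓; |MD| = 25.00 ✓; ∠(MD, DL) = 95.90° ✗; |DL| = 25.20 ✓.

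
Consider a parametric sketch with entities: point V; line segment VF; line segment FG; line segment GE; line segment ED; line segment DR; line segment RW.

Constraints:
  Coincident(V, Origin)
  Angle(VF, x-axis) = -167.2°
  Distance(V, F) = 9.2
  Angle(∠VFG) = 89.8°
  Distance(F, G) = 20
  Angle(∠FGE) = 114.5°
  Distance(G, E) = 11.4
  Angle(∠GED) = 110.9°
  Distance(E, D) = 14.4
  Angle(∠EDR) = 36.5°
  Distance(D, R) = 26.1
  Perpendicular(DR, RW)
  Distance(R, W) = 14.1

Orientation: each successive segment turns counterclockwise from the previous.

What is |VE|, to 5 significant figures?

24.723

V is at the origin; VF runs at -167.2° with length 9.2, so F = (-8.9714, -2.0382). ∠VFG = 89.8° gives FG at -77.000° from the x-axis; with |FG| = 20.0, G = (-4.4724, -21.526). ∠FGE = 114.5° gives GE at -11.500° from the x-axis; with |GE| = 11.4, E = (6.6988, -23.798). Then |VE| = |E − V| = 24.723.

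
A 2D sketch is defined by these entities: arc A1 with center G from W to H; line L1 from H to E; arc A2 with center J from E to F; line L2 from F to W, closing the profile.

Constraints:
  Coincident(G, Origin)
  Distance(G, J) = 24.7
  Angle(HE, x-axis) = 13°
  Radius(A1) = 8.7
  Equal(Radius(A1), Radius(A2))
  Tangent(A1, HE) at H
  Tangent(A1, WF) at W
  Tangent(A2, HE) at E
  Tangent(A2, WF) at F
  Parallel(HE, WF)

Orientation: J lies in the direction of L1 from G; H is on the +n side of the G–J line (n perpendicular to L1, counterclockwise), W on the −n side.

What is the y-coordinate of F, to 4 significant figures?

-2.921

The slot axis is L1's direction at 13.0°, so u = (cos 13.0°, sin 13.0°) = (0.9744, 0.2250) and n = (−sin 13.0°, cos 13.0°) = (-0.2250, 0.9744). G is at the origin and J lies 24.7 along u from G, so J = 24.7·u = (24.07, 5.556). Tangency of A1 to both parallel lines with radius 8.7 puts H and W at G ± 8.7·n: H = (-1.957, 8.477), W = (1.957, -8.477). Equal radii place E and F the same way about J: E = J + 8.7·n = (22.11, 14.03), F = J − 8.7·n = (26.02, -2.921). So F.y = -2.921.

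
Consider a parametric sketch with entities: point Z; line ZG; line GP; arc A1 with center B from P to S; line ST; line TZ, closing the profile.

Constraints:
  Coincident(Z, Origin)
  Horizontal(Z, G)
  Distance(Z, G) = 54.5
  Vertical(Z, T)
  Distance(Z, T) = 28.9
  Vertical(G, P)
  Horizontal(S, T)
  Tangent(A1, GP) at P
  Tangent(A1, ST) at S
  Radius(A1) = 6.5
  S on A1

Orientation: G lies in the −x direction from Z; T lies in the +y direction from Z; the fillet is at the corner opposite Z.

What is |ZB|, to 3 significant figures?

53.0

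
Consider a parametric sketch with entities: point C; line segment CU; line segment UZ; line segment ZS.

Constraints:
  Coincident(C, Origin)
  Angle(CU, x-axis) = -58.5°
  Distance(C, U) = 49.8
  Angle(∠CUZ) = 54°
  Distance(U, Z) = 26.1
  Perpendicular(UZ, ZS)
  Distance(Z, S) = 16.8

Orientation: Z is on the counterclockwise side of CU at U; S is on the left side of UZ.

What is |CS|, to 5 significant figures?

23.702

C is at the origin; CU runs at -58.5° with length 49.8, so U = 49.8·(cos -58.5°, sin -58.5°) = (26.020, -42.461). ∠CUZ = 54.0°, so UZ runs at -58.5° + (180° − 54.0°) = 67.500° from the x-axis; with |UZ| = 26.1, Z = U + 26.1·(cos 67.500°, sin 67.500°) = (36.008, -18.348). UZ ⟂ ZS; with |ZS| = 16.8 on the left of UZ, S = Z + 16.8·(-0.92388, 0.38268) = (20.487, -11.919). Then |CS| = |S − C| = 23.702.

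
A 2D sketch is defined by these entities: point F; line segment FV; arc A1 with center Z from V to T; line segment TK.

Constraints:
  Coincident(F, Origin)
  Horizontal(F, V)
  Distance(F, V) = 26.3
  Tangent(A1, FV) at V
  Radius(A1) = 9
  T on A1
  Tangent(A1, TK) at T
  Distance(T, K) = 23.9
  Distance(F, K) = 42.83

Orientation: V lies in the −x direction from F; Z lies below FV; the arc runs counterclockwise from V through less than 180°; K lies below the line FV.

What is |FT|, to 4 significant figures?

36.78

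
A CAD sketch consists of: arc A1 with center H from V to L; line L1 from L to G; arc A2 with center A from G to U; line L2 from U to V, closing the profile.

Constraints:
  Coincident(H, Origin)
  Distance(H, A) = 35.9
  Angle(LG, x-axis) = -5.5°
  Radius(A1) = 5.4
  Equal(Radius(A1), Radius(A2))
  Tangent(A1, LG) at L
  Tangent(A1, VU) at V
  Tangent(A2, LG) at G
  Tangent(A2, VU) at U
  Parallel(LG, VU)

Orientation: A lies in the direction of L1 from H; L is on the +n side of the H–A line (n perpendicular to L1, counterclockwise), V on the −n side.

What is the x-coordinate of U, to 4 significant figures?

35.22

The slot axis is L1's direction at -5.5°, so u = (cos -5.5°, sin -5.5°) = (0.9954, -0.09585) and n = (−sin -5.5°, cos -5.5°) = (0.09585, 0.9954). H is at the origin and A lies 35.9 along u from H, so A = 35.9·u = (35.73, -3.441). Tangency of A1 to both parallel lines with radius 5.4 puts L and V at H ± 5.4·n: L = (0.5176, 5.375), V = (-0.5176, -5.375). Equal radii place G and U the same way about A: G = A + 5.4·n = (36.25, 1.934), U = A − 5.4·n = (35.22, -8.816). So U.x = 35.22.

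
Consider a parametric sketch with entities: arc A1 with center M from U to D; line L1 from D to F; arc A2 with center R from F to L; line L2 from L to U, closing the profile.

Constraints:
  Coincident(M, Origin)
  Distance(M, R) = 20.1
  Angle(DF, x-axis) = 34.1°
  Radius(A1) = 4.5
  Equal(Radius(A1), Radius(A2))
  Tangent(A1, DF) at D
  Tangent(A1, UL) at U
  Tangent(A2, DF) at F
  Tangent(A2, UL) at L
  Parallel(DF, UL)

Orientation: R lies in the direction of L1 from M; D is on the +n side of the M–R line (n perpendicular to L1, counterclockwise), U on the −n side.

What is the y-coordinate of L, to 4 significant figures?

7.543

Tangency of A1 to both parallel lines with radius 4.5 puts D and U at M ± 4.5·n: D = (-2.523, 3.726), U = (2.523, -3.726). Equal radii place F and L the same way about R: F = R + 4.5·n = (14.12, 15.00), L = R − 4.5·n = (19.17, 7.543). So L.y = 7.543.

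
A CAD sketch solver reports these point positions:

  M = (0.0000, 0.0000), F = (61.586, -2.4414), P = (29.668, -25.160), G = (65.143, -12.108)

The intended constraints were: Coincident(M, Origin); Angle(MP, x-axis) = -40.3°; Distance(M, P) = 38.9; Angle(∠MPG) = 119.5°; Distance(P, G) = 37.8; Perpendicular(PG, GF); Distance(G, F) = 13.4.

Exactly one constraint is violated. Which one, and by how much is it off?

Distance(G, F) = 13.4 — off by 3.10.

M = (0.00, 0.00) ✓; MP at -40.30° ✓; |MP| = 38.90 ✓; ∠MPG = 119.5° ✓; |PG| = 37.80 ✓; ∠(PG, GF) = 90.00° ✓; |GF| = 10.30 ✗.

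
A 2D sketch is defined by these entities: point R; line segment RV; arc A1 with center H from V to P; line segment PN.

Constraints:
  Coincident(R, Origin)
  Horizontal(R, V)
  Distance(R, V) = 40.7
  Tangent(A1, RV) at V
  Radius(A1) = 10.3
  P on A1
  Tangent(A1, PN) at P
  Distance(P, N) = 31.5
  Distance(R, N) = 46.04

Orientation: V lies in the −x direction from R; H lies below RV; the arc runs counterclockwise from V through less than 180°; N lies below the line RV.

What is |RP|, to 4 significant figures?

50.89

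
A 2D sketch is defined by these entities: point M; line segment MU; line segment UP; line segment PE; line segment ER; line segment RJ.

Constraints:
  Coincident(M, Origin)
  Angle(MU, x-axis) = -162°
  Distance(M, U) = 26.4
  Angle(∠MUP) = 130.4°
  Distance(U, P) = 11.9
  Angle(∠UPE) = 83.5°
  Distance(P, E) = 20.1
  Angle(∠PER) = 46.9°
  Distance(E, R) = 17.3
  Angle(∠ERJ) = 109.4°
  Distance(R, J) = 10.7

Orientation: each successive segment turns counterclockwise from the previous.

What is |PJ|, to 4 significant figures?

8.468

M is at the origin; MU runs at -162.0° with length 26.4, so U = (-25.11, -8.158). ∠MUP = 130.4° gives UP at -112.4° from the x-axis; with |UP| = 11.9, P = (-29.64, -19.16). ∠UPE = 83.5° gives PE at -15.90° from the x-axis; with |PE| = 20.1, E = (-10.31, -24.67). ∠PER = 46.9° gives ER at 117.2° from the x-axis; with |ER| = 17.3, R = (-18.22, -9.280). ∠ERJ = 109.4° gives RJ at -172.2° from the x-axis; with |RJ| = 10.7, J = (-28.82, -10.73). Then |PJ| = |J − P| = 8.468.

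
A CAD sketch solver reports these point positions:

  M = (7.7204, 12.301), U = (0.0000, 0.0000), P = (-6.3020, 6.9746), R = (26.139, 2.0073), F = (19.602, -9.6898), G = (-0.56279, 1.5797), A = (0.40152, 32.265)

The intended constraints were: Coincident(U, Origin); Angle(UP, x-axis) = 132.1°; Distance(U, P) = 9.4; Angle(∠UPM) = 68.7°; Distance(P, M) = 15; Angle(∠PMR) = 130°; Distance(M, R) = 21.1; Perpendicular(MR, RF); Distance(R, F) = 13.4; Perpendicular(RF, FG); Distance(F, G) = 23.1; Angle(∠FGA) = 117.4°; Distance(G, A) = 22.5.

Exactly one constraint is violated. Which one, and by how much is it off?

Distance(G, A) = 22.5 — off by 8.20.

U = (0.00, 0.00) ✓; UP at 132.1° ✓; |UP| = 9.400 ✓; ∠UPM = 68.70° ✓; |PM| = 15.00 ✓; ∠PMR = 130.0° ✓; |MR| = 21.10 ✓; ∠(MR, RF) = 90.00° ✓; |RF| = 13.40 ✓; ∠(RF, FG) = 90.00° ✓; |FG| = 23.10 ✓; ∠FGA = 117.4° ✓; |GA| = 30.70 ✗.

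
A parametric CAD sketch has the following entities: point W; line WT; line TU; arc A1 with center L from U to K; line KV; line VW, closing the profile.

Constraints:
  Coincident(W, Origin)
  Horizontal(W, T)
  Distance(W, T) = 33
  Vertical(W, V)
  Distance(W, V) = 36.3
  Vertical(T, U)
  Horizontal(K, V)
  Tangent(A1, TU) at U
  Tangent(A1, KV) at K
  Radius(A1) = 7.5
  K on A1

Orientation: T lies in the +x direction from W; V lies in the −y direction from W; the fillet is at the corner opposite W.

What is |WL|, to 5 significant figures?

38.467

W is at the origin; WT is horizontal with |WT| = 33.0 and T on the +x side, so T = (33.000, 0.0000). WV is vertical with |WV| = 36.3 and V on the −y side, so V = (0.0000, -36.300). The virtual corner opposite W is at (33.000, -36.300). A1 meets TU tangentially, so LU is at right angles to TU and A1 meets KV tangentially, so LK is at right angles to KV, with radius 7.5, so the center L sits 7.5 in from both sides at L = (25.500, -28.800). Then |WL| = |L − W| = 38.467.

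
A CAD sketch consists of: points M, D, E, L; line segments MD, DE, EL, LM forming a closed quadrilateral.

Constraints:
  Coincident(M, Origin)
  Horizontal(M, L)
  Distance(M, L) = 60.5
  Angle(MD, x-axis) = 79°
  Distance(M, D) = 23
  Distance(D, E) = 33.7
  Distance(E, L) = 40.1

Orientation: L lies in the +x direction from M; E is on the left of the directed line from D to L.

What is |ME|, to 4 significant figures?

48.84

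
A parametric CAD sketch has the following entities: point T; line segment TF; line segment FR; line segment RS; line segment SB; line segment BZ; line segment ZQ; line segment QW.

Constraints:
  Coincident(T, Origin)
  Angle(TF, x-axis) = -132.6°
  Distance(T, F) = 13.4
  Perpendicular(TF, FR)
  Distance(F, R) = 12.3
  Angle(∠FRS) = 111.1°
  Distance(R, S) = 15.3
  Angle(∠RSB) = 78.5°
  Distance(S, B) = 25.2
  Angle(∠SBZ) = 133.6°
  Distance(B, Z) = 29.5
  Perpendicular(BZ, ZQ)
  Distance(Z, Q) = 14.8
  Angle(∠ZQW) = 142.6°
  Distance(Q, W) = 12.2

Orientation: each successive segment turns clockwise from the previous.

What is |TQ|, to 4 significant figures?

32.75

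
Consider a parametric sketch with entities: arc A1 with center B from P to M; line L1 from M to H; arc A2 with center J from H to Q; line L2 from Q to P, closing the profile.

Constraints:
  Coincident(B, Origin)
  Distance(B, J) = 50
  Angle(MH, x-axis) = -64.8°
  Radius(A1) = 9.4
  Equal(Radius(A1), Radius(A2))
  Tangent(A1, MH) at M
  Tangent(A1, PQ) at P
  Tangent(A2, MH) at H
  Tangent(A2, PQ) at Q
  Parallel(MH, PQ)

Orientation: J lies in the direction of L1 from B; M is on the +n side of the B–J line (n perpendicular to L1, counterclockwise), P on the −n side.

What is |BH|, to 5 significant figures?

50.876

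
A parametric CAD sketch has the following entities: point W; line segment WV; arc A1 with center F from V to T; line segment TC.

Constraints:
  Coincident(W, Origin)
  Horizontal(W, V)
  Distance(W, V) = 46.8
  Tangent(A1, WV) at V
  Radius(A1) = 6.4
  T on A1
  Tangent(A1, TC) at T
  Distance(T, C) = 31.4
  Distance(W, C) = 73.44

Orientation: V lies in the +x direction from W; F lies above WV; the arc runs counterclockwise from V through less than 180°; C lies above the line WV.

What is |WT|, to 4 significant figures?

52.70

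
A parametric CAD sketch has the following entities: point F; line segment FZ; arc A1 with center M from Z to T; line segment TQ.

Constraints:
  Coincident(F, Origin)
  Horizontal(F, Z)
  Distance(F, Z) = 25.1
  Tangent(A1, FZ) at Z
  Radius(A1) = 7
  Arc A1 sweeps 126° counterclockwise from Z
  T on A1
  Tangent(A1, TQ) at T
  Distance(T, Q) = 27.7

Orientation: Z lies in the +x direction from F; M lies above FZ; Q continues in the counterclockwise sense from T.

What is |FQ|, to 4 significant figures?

36.52

F is at the origin; F and Z share the same y with |FZ| = 25.1 and Z on the +x side, so Z = (25.10, 0.000). A1 meets FZ tangentially, so MZ is at right angles to FZ, so M = Z + (0, 7) = (25.10, 7.000). On A1, Z sits at bearing -90° from M; a 126° counterclockwise sweep puts T at bearing 36°, so T = M + 7.0·(cos 36°, sin 36°) = (30.76, 11.11). The tangent condition forces MT to be normal to TQ, so TQ runs along (−sin 36°, cos 36°); with |TQ| = 27.7, Q = (14.48, 33.52). Then |FQ| = |Q − F| = 36.52.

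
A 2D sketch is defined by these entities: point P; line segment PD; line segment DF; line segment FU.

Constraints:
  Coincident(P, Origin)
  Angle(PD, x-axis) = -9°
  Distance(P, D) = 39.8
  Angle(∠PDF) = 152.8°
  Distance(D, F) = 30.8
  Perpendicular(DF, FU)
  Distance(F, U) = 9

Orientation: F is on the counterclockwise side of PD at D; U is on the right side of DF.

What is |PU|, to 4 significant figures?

71.57

P is at the origin; PD runs at -9.0° with length 39.8, so D = 39.8·(cos -9.0°, sin -9.0°) = (39.31, -6.226). ∠PDF = 152.8°, so DF runs at -9.0° + (180° − 152.8°) = 18.20° from the x-axis; with |DF| = 30.8, F = D + 30.8·(cos 18.20°, sin 18.20°) = (68.57, 3.394). DF ⟂ FU; with |FU| = 9.0 on the right of DF, U = F + 9.0·(0.3123, -0.9500) = (71.38, -5.156). Then |PU| = |U − P| = 71.57.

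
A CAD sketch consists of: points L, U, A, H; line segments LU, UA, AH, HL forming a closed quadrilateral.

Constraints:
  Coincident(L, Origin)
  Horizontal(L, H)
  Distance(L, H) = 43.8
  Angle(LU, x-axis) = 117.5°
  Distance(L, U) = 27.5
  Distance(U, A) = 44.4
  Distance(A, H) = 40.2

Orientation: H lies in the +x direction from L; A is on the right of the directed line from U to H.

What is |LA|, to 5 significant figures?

16.927

L is at the origin; LH is horizontal with |LH| = 43.8 and H in +x, so H = (43.8, 0). LU runs at 117.5° with |LU| = 27.5, so U = (-12.698, 24.393). A is determined by |UA| = 44.4 and |AH| = 40.2 together: it lies at the intersection of circle(U, 44.4) and circle(H, 40.2). With |UH| = 61.539, the foot of the radical line on UH is 33.656 from U and the perpendicular offset is √(44.4² − 33.656²) = 28.959. Taking the right-of-UH solution: A = (6.7228, -15.535).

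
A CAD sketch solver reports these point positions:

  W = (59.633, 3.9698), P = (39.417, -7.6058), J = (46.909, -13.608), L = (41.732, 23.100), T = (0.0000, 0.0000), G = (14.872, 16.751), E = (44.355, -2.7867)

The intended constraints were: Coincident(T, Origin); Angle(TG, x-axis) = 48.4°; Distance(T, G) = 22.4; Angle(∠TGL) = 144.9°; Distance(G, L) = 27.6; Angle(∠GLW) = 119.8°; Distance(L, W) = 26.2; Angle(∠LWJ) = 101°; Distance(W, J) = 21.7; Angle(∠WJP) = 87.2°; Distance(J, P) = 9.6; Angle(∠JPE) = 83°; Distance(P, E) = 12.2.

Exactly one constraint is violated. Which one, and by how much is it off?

Distance(P, E) = 12.2 — off by 5.30.

T = (0.00, 0.00) ✓; TG at 48.40° ✓; |TG| = 22.40 ✓; ∠TGL = 144.9° ✓; |GL| = 27.60 ✓; ∠GLW = 119.8° ✓; |LW| = 26.20 ✓; ∠LWJ = 101.0° ✓; |WJ| = 21.70 ✓; ∠WJP = 87.20° ✓; |JP| = 9.600 ✓; ∠JPE = 83.00° ✓; |PE| = 6.900 ✗.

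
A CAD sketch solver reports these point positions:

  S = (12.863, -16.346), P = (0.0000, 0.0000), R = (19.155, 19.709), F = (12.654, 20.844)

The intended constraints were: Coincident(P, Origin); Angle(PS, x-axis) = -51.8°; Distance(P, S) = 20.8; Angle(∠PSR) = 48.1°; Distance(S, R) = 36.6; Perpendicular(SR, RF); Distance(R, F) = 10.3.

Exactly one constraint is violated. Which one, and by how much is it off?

Distance(R, F) = 10.3 — off by 3.70.

P = (0.00, 0.00) ✓; PS at -51.80° ✓; |PS| = 20.80 ✓; ∠PSR = 48.10° ✓; |SR| = 36.60 ✓; ∠(SR, RF) = 90.00° ✓; |RF| = 6.599 ✗.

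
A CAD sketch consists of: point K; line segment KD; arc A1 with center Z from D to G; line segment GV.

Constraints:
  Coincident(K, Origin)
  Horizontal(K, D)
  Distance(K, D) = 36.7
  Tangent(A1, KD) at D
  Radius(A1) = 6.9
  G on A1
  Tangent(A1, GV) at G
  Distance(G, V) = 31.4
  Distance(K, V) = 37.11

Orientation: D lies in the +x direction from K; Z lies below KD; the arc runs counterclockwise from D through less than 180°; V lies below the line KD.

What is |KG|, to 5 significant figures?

30.678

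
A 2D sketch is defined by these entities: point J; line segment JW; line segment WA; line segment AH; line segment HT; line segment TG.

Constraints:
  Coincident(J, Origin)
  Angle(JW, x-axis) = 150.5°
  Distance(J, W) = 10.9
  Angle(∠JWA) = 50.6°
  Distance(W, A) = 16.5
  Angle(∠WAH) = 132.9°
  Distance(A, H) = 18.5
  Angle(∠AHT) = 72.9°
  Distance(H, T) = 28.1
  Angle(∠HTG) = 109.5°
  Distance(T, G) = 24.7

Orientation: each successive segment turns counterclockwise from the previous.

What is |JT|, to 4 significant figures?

17.64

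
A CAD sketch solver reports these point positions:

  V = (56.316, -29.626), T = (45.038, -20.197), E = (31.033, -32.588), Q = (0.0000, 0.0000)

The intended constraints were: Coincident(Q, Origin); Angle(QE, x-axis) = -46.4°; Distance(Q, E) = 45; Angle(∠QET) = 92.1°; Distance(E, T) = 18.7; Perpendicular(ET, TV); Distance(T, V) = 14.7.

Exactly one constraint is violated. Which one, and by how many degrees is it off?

Perpendicular(ET, TV) — off by 8.60°.

Q = (0.00, 0.00) ✓; QE at -46.40° ✓; |QE| = 45.00 ✓; ∠QET = 92.10° ✓; |ET| = 18.70 ✓; ∠(ET, TV) = 81.40° ✗; |TV| = 14.70 ✓.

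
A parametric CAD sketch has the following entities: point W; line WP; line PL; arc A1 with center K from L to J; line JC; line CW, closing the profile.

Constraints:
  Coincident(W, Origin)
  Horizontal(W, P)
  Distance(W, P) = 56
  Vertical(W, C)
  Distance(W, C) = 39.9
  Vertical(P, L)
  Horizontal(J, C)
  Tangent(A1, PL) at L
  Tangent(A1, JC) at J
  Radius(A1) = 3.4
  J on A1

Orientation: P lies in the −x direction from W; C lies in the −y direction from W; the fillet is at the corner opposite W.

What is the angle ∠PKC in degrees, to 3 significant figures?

99.0°

W is at the origin; WP is horizontal with |WP| = 56.0 and P on the −x side, so P = (-56.0, 0.00). WC is vertical with |WC| = 39.9 and C on the −y side, so C = (0.00, -39.9). The virtual corner opposite W is at (-56.0, -39.9). Since A1 is tangent to PL there, KL ⟂ PL and tangency of A1 to JC means the radius KJ is perpendicular to JC, with radius 3.4, so the center K sits 3.4 in from both sides at K = (-52.6, -36.5). Then cos ∠PKC = KP·KC / (|KP||KC|), giving 99.0°.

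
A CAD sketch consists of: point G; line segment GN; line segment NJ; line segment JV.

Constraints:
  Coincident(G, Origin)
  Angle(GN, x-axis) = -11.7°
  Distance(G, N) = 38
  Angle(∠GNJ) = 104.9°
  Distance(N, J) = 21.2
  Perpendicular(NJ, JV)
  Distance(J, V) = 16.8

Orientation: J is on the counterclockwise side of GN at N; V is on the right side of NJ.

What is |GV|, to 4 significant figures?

61.84

∠GNJ = 104.9°, so NJ runs at -11.7° + (180° − 104.9°) = 63.40° from the x-axis; with |NJ| = 21.2, J = N + 21.2·(cos 63.40°, sin 63.40°) = (46.70, 11.25). NJ is perpendicular to JV; with |JV| = 16.8 on the right of NJ, V = J + 16.8·(0.8942, -0.4478) = (61.72, 3.728). Then |GV| = |V − G| = 61.84.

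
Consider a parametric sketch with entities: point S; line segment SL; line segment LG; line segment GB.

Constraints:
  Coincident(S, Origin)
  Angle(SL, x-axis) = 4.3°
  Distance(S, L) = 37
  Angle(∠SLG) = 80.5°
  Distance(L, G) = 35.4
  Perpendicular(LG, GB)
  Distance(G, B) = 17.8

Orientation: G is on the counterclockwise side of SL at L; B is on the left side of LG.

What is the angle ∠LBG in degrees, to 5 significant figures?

63.306°

∠SLG = 80.5°, so LG runs at 4.3° + (180° − 80.5°) = 103.80° from the x-axis; with |LG| = 35.4, G = L + 35.4·(cos 103.80°, sin 103.80°) = (28.452, 37.152). The perpendicularity gives GB at right angles to LG; with |GB| = 17.8 on the left of LG, B = G + 17.8·(-0.97113, -0.23853) = (11.166, 32.906). Then cos ∠LBG = BL·BG / (|BL||BG|), giving 63.306°.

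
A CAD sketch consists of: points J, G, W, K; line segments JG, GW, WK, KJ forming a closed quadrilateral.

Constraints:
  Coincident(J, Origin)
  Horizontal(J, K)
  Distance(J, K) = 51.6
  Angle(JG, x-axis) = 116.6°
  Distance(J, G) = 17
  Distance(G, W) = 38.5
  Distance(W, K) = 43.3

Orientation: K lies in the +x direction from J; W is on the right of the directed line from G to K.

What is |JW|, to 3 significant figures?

21.6

J is at the origin; JK is horizontal with |JK| = 51.6 and K in +x, so K = (51.6, 0). JG runs at 116.6° with |JG| = 17.0, so G = (-7.61, 15.2). W is determined by |GW| = 38.5 and |WK| = 43.3 together: it lies at the intersection of circle(G, 38.5) and circle(K, 43.3). With |GK| = 61.1, the foot of the radical line on GK is 27.4 from G and the perpendicular offset is √(38.5² − 27.4²) = 27.1. Taking the right-of-GK solution: W = (12.1, -17.8).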